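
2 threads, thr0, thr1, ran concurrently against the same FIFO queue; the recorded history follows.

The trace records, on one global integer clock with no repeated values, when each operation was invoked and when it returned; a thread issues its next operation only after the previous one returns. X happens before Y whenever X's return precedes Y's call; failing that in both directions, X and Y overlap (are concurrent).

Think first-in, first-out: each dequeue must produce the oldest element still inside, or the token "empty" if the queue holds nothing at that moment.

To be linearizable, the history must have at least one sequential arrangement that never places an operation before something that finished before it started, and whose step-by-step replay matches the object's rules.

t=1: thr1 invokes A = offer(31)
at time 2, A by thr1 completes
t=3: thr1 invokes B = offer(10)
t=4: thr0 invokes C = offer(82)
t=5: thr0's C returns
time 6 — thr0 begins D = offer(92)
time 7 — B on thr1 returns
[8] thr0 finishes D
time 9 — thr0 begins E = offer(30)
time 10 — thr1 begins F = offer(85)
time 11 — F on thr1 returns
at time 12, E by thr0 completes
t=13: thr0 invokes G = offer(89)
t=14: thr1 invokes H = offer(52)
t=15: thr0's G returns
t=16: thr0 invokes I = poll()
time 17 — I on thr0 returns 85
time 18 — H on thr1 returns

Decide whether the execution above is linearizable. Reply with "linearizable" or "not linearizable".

not linearizable

through event 16 a valid linearization exists; event 17 (I responding at time 17) ends that
checked exhaustively: 6 real-time-consistent orders of 8 completed operations, zero legal FIFO queue replays
including or dropping the 1 pending operation (H) in any combination fails
e.g. A, B, C, D, E, F, G, I (pending dropped): illegal at step 8, since I poll() → 85 cannot apply there
e.g. A, B, C, D, F, E, G, I (pending dropped): illegal at step 8, since I poll() → 85 cannot apply there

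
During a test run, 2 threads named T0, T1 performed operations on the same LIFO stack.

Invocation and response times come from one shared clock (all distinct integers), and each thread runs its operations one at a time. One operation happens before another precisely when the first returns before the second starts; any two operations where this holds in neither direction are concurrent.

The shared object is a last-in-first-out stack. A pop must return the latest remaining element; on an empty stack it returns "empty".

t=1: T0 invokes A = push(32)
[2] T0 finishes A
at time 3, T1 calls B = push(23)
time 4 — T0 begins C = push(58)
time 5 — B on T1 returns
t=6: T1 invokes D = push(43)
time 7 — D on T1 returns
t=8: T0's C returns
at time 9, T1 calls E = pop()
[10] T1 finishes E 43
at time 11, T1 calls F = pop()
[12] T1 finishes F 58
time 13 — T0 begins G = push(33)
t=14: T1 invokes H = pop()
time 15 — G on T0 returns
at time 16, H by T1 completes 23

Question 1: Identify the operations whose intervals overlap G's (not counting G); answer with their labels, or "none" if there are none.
Answer: H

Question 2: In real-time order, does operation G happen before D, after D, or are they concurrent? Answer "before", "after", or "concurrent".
Answer: after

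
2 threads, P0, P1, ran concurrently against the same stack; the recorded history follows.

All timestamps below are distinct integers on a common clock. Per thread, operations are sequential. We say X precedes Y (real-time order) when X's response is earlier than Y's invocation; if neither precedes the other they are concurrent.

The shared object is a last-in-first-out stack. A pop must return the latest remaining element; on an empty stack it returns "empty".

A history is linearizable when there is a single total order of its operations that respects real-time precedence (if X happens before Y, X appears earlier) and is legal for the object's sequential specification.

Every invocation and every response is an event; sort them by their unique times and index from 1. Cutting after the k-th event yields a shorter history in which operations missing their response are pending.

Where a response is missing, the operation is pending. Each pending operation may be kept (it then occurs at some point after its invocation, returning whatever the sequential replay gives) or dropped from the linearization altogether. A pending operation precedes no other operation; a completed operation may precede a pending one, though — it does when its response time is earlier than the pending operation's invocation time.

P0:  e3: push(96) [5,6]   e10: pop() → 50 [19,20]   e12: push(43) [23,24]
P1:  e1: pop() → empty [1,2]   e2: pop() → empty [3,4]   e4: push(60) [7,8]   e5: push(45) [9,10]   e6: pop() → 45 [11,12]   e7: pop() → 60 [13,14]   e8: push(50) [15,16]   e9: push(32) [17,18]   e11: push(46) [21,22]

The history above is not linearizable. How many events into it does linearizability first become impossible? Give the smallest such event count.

events 1..19 are linearizable, e.g. via e1, e2, e3, e4, e5, e6, e7, e8, e9:
after step 1 (e1 pop() → empty): stack <>
after step 2 (e2 pop() → empty): stack <>
after step 3 (e3 push(96)): stack <96>
after step 4 (e4 push(60)): stack <96,60>
after step 5 (e5 push(45)): stack <96,60,45>
after step 6 (e6 pop() → 45): stack <96,60>
after step 7 (e7 pop() → 60): stack <96>
after step 8 (e8 push(50)): stack <96,50>
after step 9 (e9 push(32)): stack <96,50,32>
with event 20 included (e10 responding at time 20), all real-time-consistent orders fail
take e1, e2, e3, e4, e5, e6, e7, e8, e9, e10: step 10 already fails, because e10 pop() → 50 cannot occur there

20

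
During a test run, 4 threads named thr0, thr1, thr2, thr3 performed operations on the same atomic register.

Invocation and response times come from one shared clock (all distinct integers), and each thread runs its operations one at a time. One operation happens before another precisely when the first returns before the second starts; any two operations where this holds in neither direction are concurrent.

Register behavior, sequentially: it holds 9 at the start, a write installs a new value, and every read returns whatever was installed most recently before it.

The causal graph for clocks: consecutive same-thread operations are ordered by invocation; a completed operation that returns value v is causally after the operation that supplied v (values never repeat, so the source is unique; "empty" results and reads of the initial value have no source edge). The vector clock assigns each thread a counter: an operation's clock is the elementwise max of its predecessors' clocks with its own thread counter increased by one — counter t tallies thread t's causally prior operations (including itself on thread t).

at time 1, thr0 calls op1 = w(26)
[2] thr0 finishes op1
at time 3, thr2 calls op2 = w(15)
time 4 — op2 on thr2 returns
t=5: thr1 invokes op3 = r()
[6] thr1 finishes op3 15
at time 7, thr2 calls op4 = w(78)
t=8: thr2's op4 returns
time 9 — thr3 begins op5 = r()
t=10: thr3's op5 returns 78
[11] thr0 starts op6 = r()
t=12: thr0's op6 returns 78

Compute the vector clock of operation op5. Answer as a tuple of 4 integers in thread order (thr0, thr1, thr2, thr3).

(0, 0, 2, 1)

no predecessors for op2 (invoked 3): thr2 increments from zero → (0, 0, 1, 0)
no predecessors for op1 (invoked 1): thr0 increments from zero → (1, 0, 0, 0)
merge at op4 (invoked 7): VC(op2)=(0, 0, 1, 0), own-thread bump on thr2 → (0, 0, 2, 0)
merge at op3 (invoked 5): VC(op2)=(0, 0, 1, 0), own-thread bump on thr1 → (0, 1, 1, 0)
merge at op5 (invoked 9): VC(op4)=(0, 0, 2, 0), own-thread bump on thr3 → (0, 0, 2, 1)
merge at op6 (invoked 11): VC(op1)=(1, 0, 0, 0), VC(op4)=(0, 0, 2, 0), own-thread bump on thr0 → (2, 0, 2, 0)
target: VC(op5) = (0, 0, 2, 1)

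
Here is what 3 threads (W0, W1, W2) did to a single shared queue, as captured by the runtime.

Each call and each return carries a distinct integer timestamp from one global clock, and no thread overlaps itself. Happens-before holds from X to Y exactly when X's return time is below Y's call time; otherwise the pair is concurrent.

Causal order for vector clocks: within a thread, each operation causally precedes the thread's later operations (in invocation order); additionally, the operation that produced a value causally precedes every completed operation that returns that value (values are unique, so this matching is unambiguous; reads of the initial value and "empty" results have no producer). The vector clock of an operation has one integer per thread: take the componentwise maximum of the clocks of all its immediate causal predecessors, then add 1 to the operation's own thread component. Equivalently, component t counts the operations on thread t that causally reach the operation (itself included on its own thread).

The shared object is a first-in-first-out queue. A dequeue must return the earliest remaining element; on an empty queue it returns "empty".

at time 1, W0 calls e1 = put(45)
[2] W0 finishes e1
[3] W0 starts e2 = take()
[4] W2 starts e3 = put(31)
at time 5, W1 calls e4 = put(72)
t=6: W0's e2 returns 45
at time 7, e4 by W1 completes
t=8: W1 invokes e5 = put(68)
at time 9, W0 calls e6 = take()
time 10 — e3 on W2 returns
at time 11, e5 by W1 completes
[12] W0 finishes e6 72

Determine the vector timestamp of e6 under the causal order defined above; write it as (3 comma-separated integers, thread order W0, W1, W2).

VC(e3, invoked at 4): no causal predecessors; +1 on W2 → (0, 0, 1)
VC(e4, invoked at 5): no causal predecessors; +1 on W1 → (0, 1, 0)
VC(e1, invoked at 1): no causal predecessors; +1 on W0 → (1, 0, 0)
from VC(e4)=(0, 1, 0), e5 (invoked 8) maxes components and bumps W1 → (0, 2, 0)
from VC(e1)=(1, 0, 0), e2 (invoked 3) maxes components and bumps W0 → (2, 0, 0)
from VC(e2)=(2, 0, 0), VC(e4)=(0, 1, 0), e6 (invoked 9) maxes components and bumps W0 → (3, 1, 0)
target: VC(e6) = (3, 1, 0)

(3, 1, 0)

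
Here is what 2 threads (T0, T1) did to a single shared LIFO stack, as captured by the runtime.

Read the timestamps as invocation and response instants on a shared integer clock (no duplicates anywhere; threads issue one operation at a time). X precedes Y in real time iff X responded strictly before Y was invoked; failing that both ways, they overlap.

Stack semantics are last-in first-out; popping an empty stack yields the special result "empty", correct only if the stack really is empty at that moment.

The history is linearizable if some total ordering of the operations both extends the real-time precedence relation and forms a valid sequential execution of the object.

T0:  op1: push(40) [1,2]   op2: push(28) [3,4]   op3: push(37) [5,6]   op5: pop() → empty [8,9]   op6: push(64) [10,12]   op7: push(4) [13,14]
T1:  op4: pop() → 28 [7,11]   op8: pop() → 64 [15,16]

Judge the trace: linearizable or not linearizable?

not linearizable

events 1..8 are fine; event 9 — the response of op5 at time 9 — makes the prefix non-linearizable
the completed operations (4 total) allow one real-time order; the LIFO stack replay rejects it
including or dropping the 1 pending operation (op4) in any combination fails
sample order op1, op2, op3, op5 (pending dropped) stalls at step 4 — op5 pop() → empty has no legal effect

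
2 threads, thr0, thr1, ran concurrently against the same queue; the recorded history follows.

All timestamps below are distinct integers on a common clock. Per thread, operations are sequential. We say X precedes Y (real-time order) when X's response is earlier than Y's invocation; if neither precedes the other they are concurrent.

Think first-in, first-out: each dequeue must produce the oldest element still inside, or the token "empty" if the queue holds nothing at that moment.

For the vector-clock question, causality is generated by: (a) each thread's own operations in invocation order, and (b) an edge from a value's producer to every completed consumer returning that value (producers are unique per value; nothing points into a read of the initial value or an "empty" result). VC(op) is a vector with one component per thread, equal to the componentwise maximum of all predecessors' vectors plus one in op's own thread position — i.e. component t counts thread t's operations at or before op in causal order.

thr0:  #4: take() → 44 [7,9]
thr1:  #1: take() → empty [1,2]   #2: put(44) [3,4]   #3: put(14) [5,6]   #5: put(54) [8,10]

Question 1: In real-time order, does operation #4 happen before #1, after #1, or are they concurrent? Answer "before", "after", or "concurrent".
#4 spans [7,9], #1 spans [1,2]
resp(#1)=2 < inv(#4)=7

after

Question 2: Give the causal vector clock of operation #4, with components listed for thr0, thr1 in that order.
root op #1, invoked 1: fresh clock plus thr1's own tick → (0, 1)
from VC(#1)=(0, 1), #2 (invoked 3) maxes components and bumps thr1 → (0, 2)
from VC(#2)=(0, 2), #3 (invoked 5) maxes components and bumps thr1 → (0, 3)
from VC(#2)=(0, 2), #4 (invoked 7) maxes components and bumps thr0 → (1, 2)
from VC(#3)=(0, 3), #5 (invoked 8) maxes components and bumps thr1 → (0, 4)
target: VC(#4) = (1, 2)

(1, 2)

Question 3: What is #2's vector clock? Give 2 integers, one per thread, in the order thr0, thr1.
#1 (invocation 1): nothing precedes it; thr1's component alone gives (0, 1)
VC(#2, invoked at 3): max of VC(#1)=(0, 1), then +1 on thread thr1 → (0, 2)
VC(#3, invoked at 5): max of VC(#2)=(0, 2), then +1 on thread thr1 → (0, 3)
VC(#4, invoked at 7): max of VC(#2)=(0, 2), then +1 on thread thr0 → (1, 2)
VC(#5, invoked at 8): max of VC(#3)=(0, 3), then +1 on thread thr1 → (0, 4)
target: VC(#2) = (0, 2)

(0, 2)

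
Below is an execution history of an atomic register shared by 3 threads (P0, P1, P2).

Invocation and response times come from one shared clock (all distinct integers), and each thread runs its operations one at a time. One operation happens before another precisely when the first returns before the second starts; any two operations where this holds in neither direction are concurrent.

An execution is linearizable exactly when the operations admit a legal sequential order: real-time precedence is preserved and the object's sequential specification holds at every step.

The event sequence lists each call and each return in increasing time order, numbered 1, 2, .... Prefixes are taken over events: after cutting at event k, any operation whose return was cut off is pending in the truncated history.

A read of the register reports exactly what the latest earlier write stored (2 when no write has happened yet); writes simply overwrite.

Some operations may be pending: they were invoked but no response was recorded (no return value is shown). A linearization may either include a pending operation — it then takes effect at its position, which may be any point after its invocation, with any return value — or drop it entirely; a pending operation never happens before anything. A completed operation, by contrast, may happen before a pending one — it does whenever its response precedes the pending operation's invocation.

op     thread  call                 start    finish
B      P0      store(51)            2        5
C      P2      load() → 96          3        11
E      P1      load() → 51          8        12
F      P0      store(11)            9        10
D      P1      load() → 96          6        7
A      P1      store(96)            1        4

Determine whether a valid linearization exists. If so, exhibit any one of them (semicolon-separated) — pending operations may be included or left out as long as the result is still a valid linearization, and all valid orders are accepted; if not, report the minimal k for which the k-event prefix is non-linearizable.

cut after 11 events: linearizable; cut after 12 events (E responds, time 12): not linearizable
24 orders of the 6 completed atomic register ops respect real time; none is legal
e.g. A, B, C, D, E, F: illegal at step 3, since C load() → 96 cannot apply there
e.g. A, B, C, D, F, E: illegal at step 3, since C load() → 96 cannot apply there

not linearizable — minimal violating prefix: 12 events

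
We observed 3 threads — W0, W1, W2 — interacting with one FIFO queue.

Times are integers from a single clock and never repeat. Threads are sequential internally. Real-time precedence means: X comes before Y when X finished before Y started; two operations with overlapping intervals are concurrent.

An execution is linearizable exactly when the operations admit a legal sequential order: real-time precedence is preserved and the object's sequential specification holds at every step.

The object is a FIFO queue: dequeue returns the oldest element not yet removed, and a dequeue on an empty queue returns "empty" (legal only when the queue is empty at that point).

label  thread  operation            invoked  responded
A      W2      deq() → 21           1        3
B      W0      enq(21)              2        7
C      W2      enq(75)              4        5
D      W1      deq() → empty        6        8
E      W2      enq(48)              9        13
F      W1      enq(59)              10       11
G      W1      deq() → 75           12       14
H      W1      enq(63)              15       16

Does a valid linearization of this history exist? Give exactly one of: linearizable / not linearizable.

not linearizable

cut after 7 events: linearizable; cut after 8 events (D responds, time 8): not linearizable
real-time-consistent orders of the 4 completed operations: 4 — all fail the FIFO queue replay
take A, B, C, D: step 1 already fails, because A deq() → 21 cannot occur there
take A, C, B, D: step 1 already fails, because A deq() → 21 cannot occur there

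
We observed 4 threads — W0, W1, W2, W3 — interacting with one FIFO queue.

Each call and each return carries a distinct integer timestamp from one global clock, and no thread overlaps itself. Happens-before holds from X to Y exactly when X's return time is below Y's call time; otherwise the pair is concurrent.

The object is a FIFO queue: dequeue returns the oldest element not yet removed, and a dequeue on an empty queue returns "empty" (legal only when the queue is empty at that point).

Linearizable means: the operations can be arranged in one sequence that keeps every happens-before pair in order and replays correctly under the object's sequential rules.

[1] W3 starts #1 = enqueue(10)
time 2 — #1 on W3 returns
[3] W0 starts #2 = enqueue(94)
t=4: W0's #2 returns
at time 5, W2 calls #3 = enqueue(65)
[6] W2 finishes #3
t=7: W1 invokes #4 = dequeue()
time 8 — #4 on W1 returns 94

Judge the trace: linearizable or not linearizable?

not linearizable

the violation lands at event 8, #4's response at time 8: events 1..7 linearize, events 1..8 do not
a single order respects real time; the 4 completed FIFO queue operations fail replay along it
one such order, #1, #2, #3, #4, breaks at step 4 where #4 dequeue() → 94 is illegal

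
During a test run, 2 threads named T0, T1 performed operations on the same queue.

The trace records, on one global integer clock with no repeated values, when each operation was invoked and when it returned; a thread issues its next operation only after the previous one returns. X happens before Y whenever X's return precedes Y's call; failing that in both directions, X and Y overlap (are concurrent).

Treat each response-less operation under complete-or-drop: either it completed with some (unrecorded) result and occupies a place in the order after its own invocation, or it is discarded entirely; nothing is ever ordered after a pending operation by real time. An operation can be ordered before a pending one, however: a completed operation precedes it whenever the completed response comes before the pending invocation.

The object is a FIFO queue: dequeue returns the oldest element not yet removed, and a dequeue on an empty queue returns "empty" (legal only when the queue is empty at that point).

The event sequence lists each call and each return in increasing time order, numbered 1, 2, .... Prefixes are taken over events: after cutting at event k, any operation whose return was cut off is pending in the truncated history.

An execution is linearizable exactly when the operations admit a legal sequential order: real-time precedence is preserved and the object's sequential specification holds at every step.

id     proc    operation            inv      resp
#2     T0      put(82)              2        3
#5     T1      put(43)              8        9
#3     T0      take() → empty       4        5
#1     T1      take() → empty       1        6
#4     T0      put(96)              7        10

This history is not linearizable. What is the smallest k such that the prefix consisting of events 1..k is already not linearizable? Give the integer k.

one valid order for events 1..5 is #2, #1, #3:
step 1: #2 put(82) — queue <82>
step 2: #1 take() (pending, included) — queue <>
step 3: #3 take() → empty — queue <>
event 6 — #1's response, time 6 — after it, nothing linearizes
for example #1, #2, #3 fails at step 3: #3 take() → empty is not legal there
for example #2, #1, #3 fails at step 2: #1 take() → empty is not legal there

6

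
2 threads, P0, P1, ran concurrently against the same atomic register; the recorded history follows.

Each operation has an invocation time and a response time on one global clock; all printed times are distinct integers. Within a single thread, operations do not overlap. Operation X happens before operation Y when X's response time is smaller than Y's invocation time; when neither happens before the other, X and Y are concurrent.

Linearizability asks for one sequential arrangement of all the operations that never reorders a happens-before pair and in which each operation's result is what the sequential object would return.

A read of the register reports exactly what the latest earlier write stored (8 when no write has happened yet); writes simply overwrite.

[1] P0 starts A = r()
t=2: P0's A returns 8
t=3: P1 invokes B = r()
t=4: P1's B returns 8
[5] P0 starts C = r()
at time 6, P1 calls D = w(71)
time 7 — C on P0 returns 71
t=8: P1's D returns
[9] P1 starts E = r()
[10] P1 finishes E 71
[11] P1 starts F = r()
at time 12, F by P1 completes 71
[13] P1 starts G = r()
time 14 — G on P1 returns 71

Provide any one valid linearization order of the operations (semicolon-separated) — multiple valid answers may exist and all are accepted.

A; B; D; C; E; F; G

after step 1 (A r() → 8): value 8
after step 2 (B r() → 8): value 8
after step 3 (D w(71)): value 71
after step 4 (C r() → 71): value 71
after step 5 (E r() → 71): value 71
after step 6 (F r() → 71): value 71
after step 7 (G r() → 71): value 71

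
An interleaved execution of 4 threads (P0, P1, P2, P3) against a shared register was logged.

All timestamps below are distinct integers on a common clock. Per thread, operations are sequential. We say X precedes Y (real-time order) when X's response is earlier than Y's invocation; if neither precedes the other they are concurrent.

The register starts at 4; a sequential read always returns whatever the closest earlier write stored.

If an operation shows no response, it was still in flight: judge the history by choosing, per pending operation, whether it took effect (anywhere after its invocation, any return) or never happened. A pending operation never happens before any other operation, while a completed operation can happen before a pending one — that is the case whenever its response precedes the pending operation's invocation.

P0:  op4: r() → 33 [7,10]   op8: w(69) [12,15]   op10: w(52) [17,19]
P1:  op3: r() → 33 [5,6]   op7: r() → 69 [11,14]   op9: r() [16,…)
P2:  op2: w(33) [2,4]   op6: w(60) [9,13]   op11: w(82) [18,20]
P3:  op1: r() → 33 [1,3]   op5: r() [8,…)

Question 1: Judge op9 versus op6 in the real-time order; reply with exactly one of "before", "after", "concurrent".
after

op9 spans [16,…), op6 spans [9,13]
resp(op6)=13 < inv(op9)=16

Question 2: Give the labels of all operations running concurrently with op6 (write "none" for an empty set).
op4, op5, op7, op8

concurrent with op6 ([9,13]): every op whose interval crosses 9..13
op1 [1,3]: before
op2 [2,4]: before
op3 [5,6]: before
op4 [7,10]: concurrent
op5 [8,…): concurrent
op7 [11,14]: concurrent
op8 [12,15]: concurrent
op9 [16,…): after
op10 [17,19]: after
op11 [18,20]: after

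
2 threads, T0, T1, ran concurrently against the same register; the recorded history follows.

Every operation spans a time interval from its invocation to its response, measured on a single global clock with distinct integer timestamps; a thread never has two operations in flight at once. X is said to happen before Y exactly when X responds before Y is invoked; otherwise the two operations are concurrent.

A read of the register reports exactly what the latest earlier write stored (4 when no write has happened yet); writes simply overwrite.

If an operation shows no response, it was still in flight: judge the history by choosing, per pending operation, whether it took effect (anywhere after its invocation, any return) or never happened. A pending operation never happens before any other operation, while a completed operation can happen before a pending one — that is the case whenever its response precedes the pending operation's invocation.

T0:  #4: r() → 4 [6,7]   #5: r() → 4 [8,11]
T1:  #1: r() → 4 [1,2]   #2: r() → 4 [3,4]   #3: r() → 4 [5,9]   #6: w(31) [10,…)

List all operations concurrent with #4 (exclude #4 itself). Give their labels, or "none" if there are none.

#4 spans [6,7]: anything still running between times 6 and 7 counts as concurrent
#1 [1,2]: before
#2 [3,4]: before
#3 [5,9]: concurrent
#5 [8,11]: after
#6 [10,…): after

#3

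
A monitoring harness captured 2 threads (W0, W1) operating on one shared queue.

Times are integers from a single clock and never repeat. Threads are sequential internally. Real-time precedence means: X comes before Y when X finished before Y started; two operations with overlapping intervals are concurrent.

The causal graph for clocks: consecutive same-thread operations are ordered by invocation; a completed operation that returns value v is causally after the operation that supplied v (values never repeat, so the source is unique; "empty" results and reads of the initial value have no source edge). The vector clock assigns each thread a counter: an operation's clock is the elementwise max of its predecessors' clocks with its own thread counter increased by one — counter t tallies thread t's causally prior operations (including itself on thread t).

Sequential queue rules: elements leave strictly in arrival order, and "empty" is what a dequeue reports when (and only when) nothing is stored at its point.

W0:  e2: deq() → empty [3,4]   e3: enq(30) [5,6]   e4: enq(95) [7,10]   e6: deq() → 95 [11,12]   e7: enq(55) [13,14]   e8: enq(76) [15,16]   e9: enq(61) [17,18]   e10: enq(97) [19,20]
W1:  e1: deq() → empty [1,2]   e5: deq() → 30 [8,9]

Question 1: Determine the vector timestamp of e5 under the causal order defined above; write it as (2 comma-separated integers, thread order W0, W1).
root op e1, invoked 1: fresh clock plus W1's own tick → (0, 1)
root op e2, invoked 3: fresh clock plus W0's own tick → (1, 0)
e3 (invocation 5): componentwise max over VC(e2)=(1, 0), +1 at W0, giving (2, 0)
e4 (invocation 7): componentwise max over VC(e3)=(2, 0), +1 at W0, giving (3, 0)
e5 (invocation 8): componentwise max over VC(e1)=(0, 1), VC(e3)=(2, 0), +1 at W1, giving (2, 2)
e6 (invocation 11): componentwise max over VC(e4)=(3, 0), +1 at W0, giving (4, 0)
e7 (invocation 13): componentwise max over VC(e6)=(4, 0), +1 at W0, giving (5, 0)
e8 (invocation 15): componentwise max over VC(e7)=(5, 0), +1 at W0, giving (6, 0)
e9 (invocation 17): componentwise max over VC(e8)=(6, 0), +1 at W0, giving (7, 0)
e10 (invocation 19): componentwise max over VC(e9)=(7, 0), +1 at W0, giving (8, 0)
target: VC(e5) = (2, 2)

(2, 2)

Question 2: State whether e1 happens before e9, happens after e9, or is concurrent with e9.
e1 spans [1,2], e9 spans [17,18]
resp(e1)=2 < inv(e9)=17

before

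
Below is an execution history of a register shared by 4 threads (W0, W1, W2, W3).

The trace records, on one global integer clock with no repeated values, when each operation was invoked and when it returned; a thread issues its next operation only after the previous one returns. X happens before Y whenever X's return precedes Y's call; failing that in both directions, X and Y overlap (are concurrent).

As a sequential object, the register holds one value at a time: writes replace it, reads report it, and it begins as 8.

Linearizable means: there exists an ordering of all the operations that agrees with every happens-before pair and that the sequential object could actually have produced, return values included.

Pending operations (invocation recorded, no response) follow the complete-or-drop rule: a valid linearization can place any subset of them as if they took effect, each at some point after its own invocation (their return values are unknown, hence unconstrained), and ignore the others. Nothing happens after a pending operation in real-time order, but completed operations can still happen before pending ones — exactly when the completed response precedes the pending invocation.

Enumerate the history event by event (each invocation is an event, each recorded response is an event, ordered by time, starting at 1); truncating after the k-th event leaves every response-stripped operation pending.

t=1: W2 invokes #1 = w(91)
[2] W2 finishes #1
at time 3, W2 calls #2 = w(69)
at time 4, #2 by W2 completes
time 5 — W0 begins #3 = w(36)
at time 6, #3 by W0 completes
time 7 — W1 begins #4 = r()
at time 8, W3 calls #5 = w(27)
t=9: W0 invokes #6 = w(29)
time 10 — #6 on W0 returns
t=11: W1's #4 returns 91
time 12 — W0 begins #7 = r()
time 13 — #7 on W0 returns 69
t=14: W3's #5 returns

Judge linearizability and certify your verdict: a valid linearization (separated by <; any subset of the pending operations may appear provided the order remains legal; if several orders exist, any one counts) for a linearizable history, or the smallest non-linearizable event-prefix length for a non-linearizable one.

already the first 11 events (up to #4's response at time 11) admit no linearization; the first 10 still do
every one of the 2 real-time-consistent orders over 5 completed register ops fails the sequential spec
including or dropping the 1 pending operation (#5) in any combination fails
take #1, #2, #3, #4, #6 (pending dropped): step 4 already fails, because #4 r() → 91 cannot occur there
take #1, #2, #3, #6, #4 (pending dropped): step 5 already fails, because #4 r() → 91 cannot occur there

not linearizable — minimal violating prefix: 11 events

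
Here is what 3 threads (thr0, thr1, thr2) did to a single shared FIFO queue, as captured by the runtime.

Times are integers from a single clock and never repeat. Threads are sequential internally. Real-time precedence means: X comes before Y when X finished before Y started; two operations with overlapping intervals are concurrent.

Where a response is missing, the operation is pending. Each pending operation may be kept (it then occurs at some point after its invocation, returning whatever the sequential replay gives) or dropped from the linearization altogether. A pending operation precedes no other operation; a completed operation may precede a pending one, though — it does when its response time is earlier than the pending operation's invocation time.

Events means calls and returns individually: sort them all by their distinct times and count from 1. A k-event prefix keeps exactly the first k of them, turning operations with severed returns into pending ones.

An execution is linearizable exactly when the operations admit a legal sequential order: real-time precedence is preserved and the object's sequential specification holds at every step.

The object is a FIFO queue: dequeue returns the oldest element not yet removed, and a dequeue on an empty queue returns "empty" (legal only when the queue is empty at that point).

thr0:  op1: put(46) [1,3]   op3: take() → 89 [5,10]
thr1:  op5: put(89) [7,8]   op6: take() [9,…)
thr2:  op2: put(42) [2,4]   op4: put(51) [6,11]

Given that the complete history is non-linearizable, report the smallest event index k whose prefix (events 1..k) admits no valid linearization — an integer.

events 1..9 are linearizable, e.g. via op1, op2, op3, op4, op5:
step 1: op1 put(46) — queue <46>
step 2: op2 put(42) — queue <46,42>
step 3: op3 take() (pending, included) — queue <42>
step 4: op4 put(51) (pending, included) — queue <42,51>
step 5: op5 put(89) — queue <42,51,89>
once event 10 joins (op3's response, time 10), exhaustive search finds no witness
every completion of the 2 pending operations (op4, op6) was checked; none linearizes
take op1, op2, op3, op5 (pending dropped): step 3 already fails, because op3 take() → 89 cannot occur there
take op1, op2, op5, op3 (pending dropped): step 4 already fails, because op3 take() → 89 cannot occur there

10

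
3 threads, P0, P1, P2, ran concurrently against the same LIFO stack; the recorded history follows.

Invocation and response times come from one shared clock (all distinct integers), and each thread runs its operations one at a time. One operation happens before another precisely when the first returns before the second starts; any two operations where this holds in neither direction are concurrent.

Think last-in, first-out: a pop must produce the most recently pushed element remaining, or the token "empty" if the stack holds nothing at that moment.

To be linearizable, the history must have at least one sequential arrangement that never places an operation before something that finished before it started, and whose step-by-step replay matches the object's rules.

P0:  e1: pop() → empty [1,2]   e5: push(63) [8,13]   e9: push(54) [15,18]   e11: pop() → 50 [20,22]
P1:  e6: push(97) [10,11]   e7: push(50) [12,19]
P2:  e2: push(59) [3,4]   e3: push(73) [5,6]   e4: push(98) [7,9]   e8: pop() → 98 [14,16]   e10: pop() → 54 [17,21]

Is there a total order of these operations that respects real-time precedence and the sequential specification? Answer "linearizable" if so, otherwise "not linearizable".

cut after 15 events: linearizable; cut after 16 events (e8 responds, time 16): not linearizable
checked exhaustively: 3 real-time-consistent orders of 7 completed operations, zero legal LIFO stack replays
including or dropping the 2 pending operations (e7, e9) in any combination fails
sample order e1, e2, e3, e4, e5, e6, e8 (pending dropped) stalls at step 7 — e8 pop() → 98 has no legal effect
sample order e1, e2, e3, e4, e6, e5, e8 (pending dropped) stalls at step 7 — e8 pop() → 98 has no legal effect

not linearizable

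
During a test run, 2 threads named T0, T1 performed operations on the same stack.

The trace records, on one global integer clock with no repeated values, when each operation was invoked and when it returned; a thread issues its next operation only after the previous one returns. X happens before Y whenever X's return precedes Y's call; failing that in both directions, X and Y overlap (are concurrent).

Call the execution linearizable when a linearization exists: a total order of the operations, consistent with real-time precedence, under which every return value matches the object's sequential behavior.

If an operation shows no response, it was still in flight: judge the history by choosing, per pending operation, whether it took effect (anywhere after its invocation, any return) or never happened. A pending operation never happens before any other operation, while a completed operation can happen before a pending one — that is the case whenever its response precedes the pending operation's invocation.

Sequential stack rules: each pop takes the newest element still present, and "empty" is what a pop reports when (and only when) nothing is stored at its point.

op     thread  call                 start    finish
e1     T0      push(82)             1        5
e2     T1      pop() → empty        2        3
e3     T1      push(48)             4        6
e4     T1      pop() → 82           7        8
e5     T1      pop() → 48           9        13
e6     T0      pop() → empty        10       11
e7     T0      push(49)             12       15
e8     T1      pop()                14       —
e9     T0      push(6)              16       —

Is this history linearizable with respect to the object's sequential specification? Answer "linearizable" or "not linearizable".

a witness: e2, e3, e1, e4, e5, e6, e7
step 1: e2 pop() → empty — stack <>
step 2: e3 push(48) — stack <48>
step 3: e1 push(82) — stack <48,82>
step 4: e4 pop() → 82 — stack <48>
step 5: e5 pop() → 48 — stack <>
step 6: e6 pop() → empty — stack <>
step 7: e7 push(49) — stack <49>

linearizable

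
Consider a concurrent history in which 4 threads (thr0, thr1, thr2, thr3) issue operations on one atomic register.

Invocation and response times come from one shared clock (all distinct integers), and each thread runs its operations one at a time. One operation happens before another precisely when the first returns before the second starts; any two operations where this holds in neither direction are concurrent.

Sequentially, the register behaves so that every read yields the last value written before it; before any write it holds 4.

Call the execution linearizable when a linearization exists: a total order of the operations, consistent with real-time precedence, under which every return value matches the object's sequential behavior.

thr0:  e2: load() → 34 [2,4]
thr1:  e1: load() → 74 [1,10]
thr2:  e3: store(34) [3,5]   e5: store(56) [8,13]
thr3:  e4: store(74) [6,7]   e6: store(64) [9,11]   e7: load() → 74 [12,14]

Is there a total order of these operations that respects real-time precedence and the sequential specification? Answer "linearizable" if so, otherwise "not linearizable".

not linearizable

events 1..13 are fine; event 14 — the response of e7 at time 14 — makes the prefix non-linearizable
7 completed operations, 34 real-time-consistent orders — every atomic register replay fails
take e1, e2, e3, e4, e5, e6, e7: step 1 already fails, because e1 load() → 74 cannot occur there
take e1, e2, e3, e4, e6, e5, e7: step 1 already fails, because e1 load() → 74 cannot occur there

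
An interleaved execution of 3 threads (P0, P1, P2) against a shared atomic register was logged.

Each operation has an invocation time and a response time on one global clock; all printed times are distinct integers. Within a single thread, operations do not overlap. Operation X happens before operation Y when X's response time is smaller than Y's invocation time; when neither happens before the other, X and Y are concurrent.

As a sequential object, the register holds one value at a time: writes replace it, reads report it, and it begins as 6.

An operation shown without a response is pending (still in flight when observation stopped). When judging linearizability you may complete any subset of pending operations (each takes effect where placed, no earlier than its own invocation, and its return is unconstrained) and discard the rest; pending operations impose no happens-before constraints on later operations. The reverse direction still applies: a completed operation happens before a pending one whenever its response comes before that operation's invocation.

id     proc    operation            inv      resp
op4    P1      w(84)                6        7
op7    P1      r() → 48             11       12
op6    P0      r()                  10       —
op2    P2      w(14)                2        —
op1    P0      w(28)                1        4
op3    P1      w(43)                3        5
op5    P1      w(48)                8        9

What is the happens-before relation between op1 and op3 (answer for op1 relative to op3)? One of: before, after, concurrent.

op1 spans [1,4], op3 spans [3,5]
the intervals overlap in both directions

concurrent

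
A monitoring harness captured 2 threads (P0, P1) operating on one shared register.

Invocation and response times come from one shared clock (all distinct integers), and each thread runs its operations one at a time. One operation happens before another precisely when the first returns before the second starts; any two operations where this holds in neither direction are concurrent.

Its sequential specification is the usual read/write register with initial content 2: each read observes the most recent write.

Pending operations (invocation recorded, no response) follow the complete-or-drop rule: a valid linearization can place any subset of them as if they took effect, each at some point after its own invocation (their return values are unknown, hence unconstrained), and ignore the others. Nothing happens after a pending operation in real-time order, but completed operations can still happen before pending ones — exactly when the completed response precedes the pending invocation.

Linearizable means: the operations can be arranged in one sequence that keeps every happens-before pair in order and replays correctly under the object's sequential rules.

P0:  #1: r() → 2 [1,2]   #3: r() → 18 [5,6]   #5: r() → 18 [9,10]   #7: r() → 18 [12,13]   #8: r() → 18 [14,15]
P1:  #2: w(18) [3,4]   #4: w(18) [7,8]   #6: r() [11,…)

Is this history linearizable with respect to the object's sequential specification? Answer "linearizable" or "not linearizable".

one valid linearization: #1, #2, #3, #4, #5, #6, #7, #8
step 1: #1 r() → 2 — value 2
step 2: #2 w(18) — value 18
step 3: #3 r() → 18 — value 18
step 4: #4 w(18) — value 18
step 5: #5 r() → 18 — value 18
step 6: #6 r() (pending, included) — value 18
step 7: #7 r() → 18 — value 18
step 8: #8 r() → 18 — value 18

linearizable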